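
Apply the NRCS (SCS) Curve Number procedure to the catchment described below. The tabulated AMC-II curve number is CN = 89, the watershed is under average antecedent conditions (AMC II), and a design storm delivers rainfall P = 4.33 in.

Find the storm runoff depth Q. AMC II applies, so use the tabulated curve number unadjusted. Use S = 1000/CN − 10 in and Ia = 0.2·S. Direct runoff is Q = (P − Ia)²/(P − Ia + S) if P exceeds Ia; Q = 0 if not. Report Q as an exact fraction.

CN(II) = 89; AMC II needs no correction.
S = 1000/89 − 10 = 110/89 in ≈ 1.236 in
Initial abstraction Ia = S/5 = (110/89)/5 = 22/89 ≈ 0.247 in
Excess rainfall: 4.330 − 0.247 = 4.083 in; P > Ia so Q > 0
Q = (36337/8900)²/((36337/8900) + 110/89) = (1320377569/79210000)/(47337/8900) = 1320377569/421299300 in ≈ 3.134 in

Q = 1320377569/421299300 in ≈ 3.134 in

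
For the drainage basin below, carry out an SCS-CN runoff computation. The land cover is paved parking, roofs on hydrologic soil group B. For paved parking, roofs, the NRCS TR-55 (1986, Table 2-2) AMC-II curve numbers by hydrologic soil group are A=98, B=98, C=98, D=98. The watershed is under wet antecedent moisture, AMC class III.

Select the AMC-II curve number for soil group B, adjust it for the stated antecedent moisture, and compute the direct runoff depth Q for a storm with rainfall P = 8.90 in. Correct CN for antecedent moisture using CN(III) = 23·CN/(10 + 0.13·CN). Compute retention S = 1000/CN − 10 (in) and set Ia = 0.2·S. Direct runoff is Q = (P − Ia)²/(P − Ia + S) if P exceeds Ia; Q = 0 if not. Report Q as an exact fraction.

NRCS table: paved parking, roofs, soil group B → CN(II) = 98
Adjust CN=98 to AMC III: 23·98/(10 + 0.13·98) → 2254 ÷ (1137/50) = 112700/1137 ≈ 99.120
Retention S: 1000/CN − 10 with CN=99.120 → S = 100/1127 ≈ 0.089 in
Ia = 0.2·(100/1127) = 20/1127 in ≈ 0.018 in
Since P=8.900 > Ia=0.018: effective rainfall P−Ia = 100103/11270 in
Q: (100103/11270)² ÷ (101103/11270) = 10020610609/1139430810 in (≈ 8.794 in)

Q = 10020610609/1139430810 in ≈ 8.794 in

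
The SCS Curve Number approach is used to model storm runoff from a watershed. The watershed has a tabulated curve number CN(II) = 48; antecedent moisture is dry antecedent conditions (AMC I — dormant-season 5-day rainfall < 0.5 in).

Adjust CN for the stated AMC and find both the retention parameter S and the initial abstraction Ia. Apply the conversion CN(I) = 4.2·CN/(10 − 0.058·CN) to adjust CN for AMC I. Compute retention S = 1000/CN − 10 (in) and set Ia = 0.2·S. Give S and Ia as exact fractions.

S = 1625/63 in ≈ 25.794 in; Ia = 325/63 in ≈ 5.159 in

CN(I) from CN(II)=48: (4.2·48)/(10 − 0.058·48) = 12600/451 ≈ 27.938
Retention S: 1000/CN − 10 with CN=27.938 → S = 1625/63 ≈ 25.794 in
Initial abstraction Ia = S/5 = (1625/63)/5 = 325/63 ≈ 5.159 in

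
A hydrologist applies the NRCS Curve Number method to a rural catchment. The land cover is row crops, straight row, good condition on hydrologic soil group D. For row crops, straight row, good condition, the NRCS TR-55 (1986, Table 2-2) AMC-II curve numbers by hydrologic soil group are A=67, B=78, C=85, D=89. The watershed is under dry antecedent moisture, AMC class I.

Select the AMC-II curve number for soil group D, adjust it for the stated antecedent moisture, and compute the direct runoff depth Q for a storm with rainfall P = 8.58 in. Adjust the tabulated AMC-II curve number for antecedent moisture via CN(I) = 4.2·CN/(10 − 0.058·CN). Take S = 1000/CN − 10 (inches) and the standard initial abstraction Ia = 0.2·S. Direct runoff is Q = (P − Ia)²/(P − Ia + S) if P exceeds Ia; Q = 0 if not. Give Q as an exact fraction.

Q = 50701066691/8680663950 in ≈ 5.841 in

NRCS table: row crops, straight row, good condition, soil group D → CN(II) = 89
CN(I) from CN(II)=89: (4.2·89)/(10 − 0.058·89) = 186900/2419 ≈ 77.263
S = 1000/(186900/2419) − 10 = 5500/1869 in ≈ 2.943 in
Ia = 0.2S: 0.2·2.943 = 0.589 in (exactly 1100/1869)
Excess rainfall: 8.580 − 0.589 = 7.991 in; P > Ia so Q > 0
Runoff Q = (P−Ia)²/(P−Ia+S) = (7.991)²/(7.991+2.943) = 50701066691/8680663950 ≈ 5.841 in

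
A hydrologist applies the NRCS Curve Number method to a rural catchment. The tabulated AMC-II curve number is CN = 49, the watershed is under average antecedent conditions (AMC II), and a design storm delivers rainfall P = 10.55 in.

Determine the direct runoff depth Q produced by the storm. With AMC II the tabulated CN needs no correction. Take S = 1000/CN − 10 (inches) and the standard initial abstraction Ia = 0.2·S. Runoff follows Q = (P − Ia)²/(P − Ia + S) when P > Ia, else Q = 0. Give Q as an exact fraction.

AMC II — tabulated CN = 49 applies directly.
Max retention: S = 1000/49 − 10 = 510/49 in (≈ 10.408 in)
Ia = 0.2·(510/49) = 102/49 in ≈ 2.082 in
Excess rainfall: 10.550 − 2.082 = 8.468 in; P > Ia so Q > 0
Runoff Q = (P−Ia)²/(P−Ia+S) = (8.468)²/(8.468+10.408) = 68873401/18129020 ≈ 3.799 in

Q = 68873401/18129020 in ≈ 3.799 in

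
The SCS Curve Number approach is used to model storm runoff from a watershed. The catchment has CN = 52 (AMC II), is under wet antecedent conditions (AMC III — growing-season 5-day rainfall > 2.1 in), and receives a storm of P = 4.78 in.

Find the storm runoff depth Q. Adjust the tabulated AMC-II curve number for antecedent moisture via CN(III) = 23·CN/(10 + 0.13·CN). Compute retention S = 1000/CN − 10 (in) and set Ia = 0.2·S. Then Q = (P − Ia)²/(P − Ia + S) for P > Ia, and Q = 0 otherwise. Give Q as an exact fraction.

Q = 3535610521/1785941950 in ≈ 1.980 in

Wet (AMC III): CN(III) = 23·52/(10 + 0.13·52) = 1196/(419/25) = 29900/419 ≈ 71.360
Retention S: 1000/CN − 10 with CN=71.360 → S = 1200/299 ≈ 4.013 in
Ia = 0.2·(1200/299) = 240/299 in ≈ 0.803 in
Excess rainfall: 4.780 − 0.803 = 3.977 in; P > Ia so Q > 0
Runoff Q = (P−Ia)²/(P−Ia+S) = (3.977)²/(3.977+4.013) = 3535610521/1785941950 ≈ 1.980 in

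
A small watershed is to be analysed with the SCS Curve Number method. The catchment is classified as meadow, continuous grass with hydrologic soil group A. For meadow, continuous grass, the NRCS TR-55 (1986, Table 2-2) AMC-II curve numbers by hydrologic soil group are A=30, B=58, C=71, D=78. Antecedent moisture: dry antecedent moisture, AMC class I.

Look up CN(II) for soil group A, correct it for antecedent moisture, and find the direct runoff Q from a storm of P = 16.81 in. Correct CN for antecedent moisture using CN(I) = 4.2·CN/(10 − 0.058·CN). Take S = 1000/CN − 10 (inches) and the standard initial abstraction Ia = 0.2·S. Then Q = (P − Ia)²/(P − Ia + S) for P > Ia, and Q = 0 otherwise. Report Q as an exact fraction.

NRCS table: meadow, continuous grass, soil group A → CN(II) = 30
CN(I) from CN(II)=30: (4.2·30)/(10 − 0.058·30) = 900/59 ≈ 15.254
Retention S: 1000/CN − 10 with CN=15.254 → S = 500/9 ≈ 55.556 in
Ia = 0.2S: 0.2·55.556 = 11.111 in (exactly 100/9)
Since P=16.810 > Ia=11.111: effective rainfall P−Ia = 5129/900 in
Runoff Q = (P−Ia)²/(P−Ia+S) = (5.699)²/(5.699+55.556) = 26306641/49616100 ≈ 0.530 in

Q = 26306641/49616100 in ≈ 0.530 in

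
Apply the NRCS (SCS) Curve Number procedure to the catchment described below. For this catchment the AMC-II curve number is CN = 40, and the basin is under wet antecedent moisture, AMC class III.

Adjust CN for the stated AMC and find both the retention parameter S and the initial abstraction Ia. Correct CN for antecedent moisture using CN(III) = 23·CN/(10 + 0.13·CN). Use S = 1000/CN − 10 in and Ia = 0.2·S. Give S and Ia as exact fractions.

S = 150/23 in ≈ 6.522 in; Ia = 30/23 in ≈ 1.304 in

CN(III) from CN(II)=40: (23·40)/(10 + 0.13·40) = 1150/19 ≈ 60.526
S = 1000/(1150/19) − 10 = 150/23 in ≈ 6.522 in
Ia = 0.2·(150/23) = 30/23 in ≈ 1.304 in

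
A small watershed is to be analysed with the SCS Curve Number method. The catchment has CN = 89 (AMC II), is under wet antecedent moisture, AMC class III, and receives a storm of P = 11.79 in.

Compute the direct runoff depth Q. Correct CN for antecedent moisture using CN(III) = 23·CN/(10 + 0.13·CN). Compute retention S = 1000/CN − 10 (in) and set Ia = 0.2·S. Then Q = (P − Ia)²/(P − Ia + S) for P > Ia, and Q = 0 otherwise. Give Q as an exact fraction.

Wet (AMC III): CN(III) = 23·89/(10 + 0.13·89) = 2047/(2157/100) = 204700/2157 ≈ 94.900
S = 1000/(204700/2157) − 10 = 1100/2047 in ≈ 0.537 in
Ia = 0.2S: 0.2·0.537 = 0.107 in (exactly 220/2047)
Since P=11.790 > Ia=0.107: effective rainfall P−Ia = 2391413/204700 in
Runoff Q = (P−Ia)²/(P−Ia+S) = (11.683)²/(11.683+0.537) = 5718856136569/512039241100 ≈ 11.169 in

Q = 5718856136569/512039241100 in ≈ 11.169 in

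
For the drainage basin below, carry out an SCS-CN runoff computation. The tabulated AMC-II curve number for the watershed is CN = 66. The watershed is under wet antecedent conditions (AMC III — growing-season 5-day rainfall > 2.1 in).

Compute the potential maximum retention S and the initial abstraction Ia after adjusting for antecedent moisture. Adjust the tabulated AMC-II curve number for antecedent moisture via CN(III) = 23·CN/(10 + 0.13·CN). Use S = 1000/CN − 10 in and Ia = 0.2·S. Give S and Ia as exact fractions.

CN(III) from CN(II)=66: (23·66)/(10 + 0.13·66) = 75900/929 ≈ 81.701
S = 1000/(75900/929) − 10 = 1700/759 in ≈ 2.240 in
Ia = 0.2S: 0.2·2.240 = 0.448 in (exactly 340/759)

S = 1700/759 in ≈ 2.240 in; Ia = 340/759 in ≈ 0.448 in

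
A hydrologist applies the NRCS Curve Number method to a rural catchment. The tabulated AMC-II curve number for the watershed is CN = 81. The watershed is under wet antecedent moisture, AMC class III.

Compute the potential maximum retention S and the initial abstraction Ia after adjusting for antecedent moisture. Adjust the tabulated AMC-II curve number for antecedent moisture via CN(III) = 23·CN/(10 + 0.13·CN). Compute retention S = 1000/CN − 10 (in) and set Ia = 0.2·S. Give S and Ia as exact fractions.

S = 1900/1863 in ≈ 1.020 in; Ia = 380/1863 in ≈ 0.204 in

Wet (AMC III): CN(III) = 23·81/(10 + 0.13·81) = 1863/(2053/100) = 186300/2053 ≈ 90.745
S = 1000/(186300/2053) − 10 = 1900/1863 in ≈ 1.020 in
Initial abstraction Ia = S/5 = (1900/1863)/5 = 380/1863 ≈ 0.204 in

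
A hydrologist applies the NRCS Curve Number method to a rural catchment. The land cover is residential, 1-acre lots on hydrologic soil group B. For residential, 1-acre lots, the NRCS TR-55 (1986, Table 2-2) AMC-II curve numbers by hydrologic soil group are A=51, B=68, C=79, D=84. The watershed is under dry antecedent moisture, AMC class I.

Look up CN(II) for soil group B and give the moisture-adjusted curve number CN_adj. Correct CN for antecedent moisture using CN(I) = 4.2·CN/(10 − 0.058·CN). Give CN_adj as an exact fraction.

NRCS table: residential, 1-acre lots, soil group B → CN(II) = 68
Dry (AMC I): CN(I) = 4.2·68/(10 − 0.058·68) = (1428/5)/(757/125) = 35700/757 ≈ 47.160

CN_adj = 35700/757 ≈ 47.160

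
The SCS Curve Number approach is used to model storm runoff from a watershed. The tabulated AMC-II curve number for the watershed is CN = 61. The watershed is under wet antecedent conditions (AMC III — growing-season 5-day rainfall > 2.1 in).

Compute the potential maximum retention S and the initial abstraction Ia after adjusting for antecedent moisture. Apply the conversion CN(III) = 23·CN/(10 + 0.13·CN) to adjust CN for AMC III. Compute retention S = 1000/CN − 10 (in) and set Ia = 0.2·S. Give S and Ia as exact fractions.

CN(III) from CN(II)=61: (23·61)/(10 + 0.13·61) = 140300/1793 ≈ 78.249
Max retention: S = 1000/(140300/1793) − 10 = 3900/1403 in (≈ 2.780 in)
Ia = 0.2S: 0.2·2.780 = 0.556 in (exactly 780/1403)

S = 3900/1403 in ≈ 2.780 in; Ia = 780/1403 in ≈ 0.556 in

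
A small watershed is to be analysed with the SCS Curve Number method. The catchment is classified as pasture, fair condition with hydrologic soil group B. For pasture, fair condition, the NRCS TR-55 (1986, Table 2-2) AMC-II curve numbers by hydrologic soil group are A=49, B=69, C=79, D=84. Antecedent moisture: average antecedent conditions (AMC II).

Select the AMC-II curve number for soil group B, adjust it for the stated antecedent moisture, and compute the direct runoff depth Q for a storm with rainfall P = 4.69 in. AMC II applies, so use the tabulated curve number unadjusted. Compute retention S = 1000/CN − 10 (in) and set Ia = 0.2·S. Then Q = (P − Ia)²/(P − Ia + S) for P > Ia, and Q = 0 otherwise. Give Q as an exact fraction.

NRCS table: pasture, fair condition, soil group B → CN(II) = 69
Average conditions: CN = 69 (no AMC adjustment).
S = 1000/69 − 10 = 310/69 in ≈ 4.493 in
Ia = 0.2S: 0.2·4.493 = 0.899 in (exactly 62/69)
P − Ia = 4.690 − 0.899 = 26161/6900 ≈ 3.791 in (> 0, runoff occurs)
Q: (26161/6900)² ÷ (57161/6900) = 684397921/394410900 in (≈ 1.735 in)

Q = 684397921/394410900 in ≈ 1.735 in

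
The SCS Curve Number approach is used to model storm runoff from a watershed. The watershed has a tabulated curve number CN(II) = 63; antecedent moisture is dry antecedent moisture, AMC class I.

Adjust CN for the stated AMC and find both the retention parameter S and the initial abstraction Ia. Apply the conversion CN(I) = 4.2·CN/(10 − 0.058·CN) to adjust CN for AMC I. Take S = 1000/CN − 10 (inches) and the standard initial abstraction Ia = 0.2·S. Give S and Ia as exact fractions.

CN(I) from CN(II)=63: (4.2·63)/(10 − 0.058·63) = 132300/3173 ≈ 41.696
Max retention: S = 1000/(132300/3173) − 10 = 18500/1323 in (≈ 13.983 in)
Initial abstraction Ia = S/5 = (18500/1323)/5 = 3700/1323 ≈ 2.797 in

S = 18500/1323 in ≈ 13.983 in; Ia = 3700/1323 in ≈ 2.797 in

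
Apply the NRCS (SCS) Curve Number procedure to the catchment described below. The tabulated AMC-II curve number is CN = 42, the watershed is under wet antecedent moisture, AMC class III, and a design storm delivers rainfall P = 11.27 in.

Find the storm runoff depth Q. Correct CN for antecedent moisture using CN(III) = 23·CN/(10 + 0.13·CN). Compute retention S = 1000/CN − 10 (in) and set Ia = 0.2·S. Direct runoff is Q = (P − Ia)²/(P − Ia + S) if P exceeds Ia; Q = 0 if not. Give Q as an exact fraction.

CN(III) from CN(II)=42: (23·42)/(10 + 0.13·42) = 48300/773 ≈ 62.484
Max retention: S = 1000/(48300/773) − 10 = 2900/483 in (≈ 6.004 in)
Ia = 0.2·(2900/483) = 580/483 in ≈ 1.201 in
Excess rainfall: 11.270 − 1.201 = 10.069 in; P > Ia so Q > 0
Q = (486341/48300)²/((486341/48300) + 2900/483) = (236527568281/2332890000)/(776341/48300) = 236527568281/37497270300 in ≈ 6.308 in

Q = 236527568281/37497270300 in ≈ 6.308 in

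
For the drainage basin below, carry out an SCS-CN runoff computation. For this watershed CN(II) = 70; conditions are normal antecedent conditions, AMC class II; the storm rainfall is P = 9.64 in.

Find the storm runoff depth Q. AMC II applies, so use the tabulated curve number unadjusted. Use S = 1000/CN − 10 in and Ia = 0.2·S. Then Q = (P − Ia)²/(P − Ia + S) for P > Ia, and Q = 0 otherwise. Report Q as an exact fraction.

CN(II) = 70; AMC II needs no correction.
Retention S: 1000/CN − 10 with CN=70.000 → S = 30/7 ≈ 4.286 in
Initial abstraction Ia = S/5 = (30/7)/5 = 6/7 ≈ 0.857 in
Excess rainfall: 9.640 − 0.857 = 8.783 in; P > Ia so Q > 0
Runoff Q = (P−Ia)²/(P−Ia+S) = (8.783)²/(8.783+4.286) = 2362369/400225 ≈ 5.903 in

Q = 2362369/400225 in ≈ 5.903 in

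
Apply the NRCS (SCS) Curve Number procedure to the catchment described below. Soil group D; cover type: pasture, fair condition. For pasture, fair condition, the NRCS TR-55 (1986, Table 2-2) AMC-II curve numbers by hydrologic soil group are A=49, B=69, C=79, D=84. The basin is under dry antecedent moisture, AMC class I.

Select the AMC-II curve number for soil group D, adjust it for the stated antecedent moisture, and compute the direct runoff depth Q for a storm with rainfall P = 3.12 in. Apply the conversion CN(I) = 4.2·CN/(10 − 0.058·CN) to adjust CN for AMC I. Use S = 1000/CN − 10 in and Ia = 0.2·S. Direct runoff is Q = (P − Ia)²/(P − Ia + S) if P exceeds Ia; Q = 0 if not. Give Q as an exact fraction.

Q = 297631202/410118975 in ≈ 0.726 in

NRCS table: pasture, fair condition, soil group D → CN(II) = 84
CN(I) from CN(II)=84: (4.2·84)/(10 − 0.058·84) = 44100/641 ≈ 68.799
Retention S: 1000/CN − 10 with CN=68.799 → S = 2000/441 ≈ 4.535 in
Initial abstraction Ia = S/5 = (2000/441)/5 = 400/441 ≈ 0.907 in
P − Ia = 3.120 − 0.907 = 24398/11025 ≈ 2.213 in (> 0, runoff occurs)
Q = (24398/11025)²/((24398/11025) + 2000/441) = (595262404/121550625)/(74398/11025) = 297631202/410118975 in ≈ 0.726 in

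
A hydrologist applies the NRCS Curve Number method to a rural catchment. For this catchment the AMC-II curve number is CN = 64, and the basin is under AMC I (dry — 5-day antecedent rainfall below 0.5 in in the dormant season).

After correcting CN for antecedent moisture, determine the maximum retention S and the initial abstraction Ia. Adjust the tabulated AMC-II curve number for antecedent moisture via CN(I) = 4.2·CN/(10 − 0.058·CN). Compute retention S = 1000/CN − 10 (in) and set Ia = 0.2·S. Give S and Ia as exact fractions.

S = 375/28 in ≈ 13.393 in; Ia = 75/28 in ≈ 2.679 in

Adjust CN=64 to AMC I: 4.2·64/(10 − 0.058·64) → (1344/5) ÷ (786/125) = 5600/131 ≈ 42.748
Max retention: S = 1000/(5600/131) − 10 = 375/28 in (≈ 13.393 in)
Initial abstraction Ia = S/5 = (375/28)/5 = 75/28 ≈ 2.679 in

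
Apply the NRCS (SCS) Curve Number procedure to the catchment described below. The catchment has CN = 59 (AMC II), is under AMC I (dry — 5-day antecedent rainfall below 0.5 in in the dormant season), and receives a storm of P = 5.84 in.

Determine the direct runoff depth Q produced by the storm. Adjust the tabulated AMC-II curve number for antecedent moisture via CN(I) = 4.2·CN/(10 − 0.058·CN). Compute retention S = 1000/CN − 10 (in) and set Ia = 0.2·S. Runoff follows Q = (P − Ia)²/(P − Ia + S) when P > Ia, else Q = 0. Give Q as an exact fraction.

Q = 3072809618/9151470825 in ≈ 0.336 in

Dry (AMC I): CN(I) = 4.2·59/(10 − 0.058·59) = (1239/5)/(3289/500) = 123900/3289 ≈ 37.671
Retention S: 1000/CN − 10 with CN=37.671 → S = 20500/1239 ≈ 16.546 in
Ia = 0.2·(20500/1239) = 4100/1239 in ≈ 3.309 in
Since P=5.840 > Ia=3.309: effective rainfall P−Ia = 78394/30975 in
Q: (78394/30975)² ÷ (590894/30975) = 3072809618/9151470825 in (≈ 0.336 in)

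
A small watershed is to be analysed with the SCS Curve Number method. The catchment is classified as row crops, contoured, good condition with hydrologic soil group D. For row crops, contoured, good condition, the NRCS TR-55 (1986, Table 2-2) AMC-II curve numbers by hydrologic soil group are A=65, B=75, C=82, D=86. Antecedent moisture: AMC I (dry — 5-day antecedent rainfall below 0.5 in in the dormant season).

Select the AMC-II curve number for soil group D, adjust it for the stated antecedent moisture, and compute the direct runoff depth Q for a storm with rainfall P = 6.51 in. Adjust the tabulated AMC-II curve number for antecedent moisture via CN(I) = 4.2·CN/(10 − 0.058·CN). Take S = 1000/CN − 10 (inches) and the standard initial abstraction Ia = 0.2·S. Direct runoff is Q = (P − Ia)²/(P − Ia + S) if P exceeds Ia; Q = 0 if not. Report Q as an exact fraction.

NRCS table: row crops, contoured, good condition, soil group D → CN(II) = 86
Dry (AMC I): CN(I) = 4.2·86/(10 − 0.058·86) = (1806/5)/(1253/250) = 12900/179 ≈ 72.067
Retention S: 1000/CN − 10 with CN=72.067 → S = 500/129 ≈ 3.876 in
Ia = 0.2S: 0.2·3.876 = 0.775 in (exactly 100/129)
Excess rainfall: 6.510 − 0.775 = 5.735 in; P > Ia so Q > 0
Q = (73979/12900)²/((73979/12900) + 500/129) = (5472892441/166410000)/(123979/12900) = 5472892441/1599329100 in ≈ 3.422 in

Q = 5472892441/1599329100 in ≈ 3.422 in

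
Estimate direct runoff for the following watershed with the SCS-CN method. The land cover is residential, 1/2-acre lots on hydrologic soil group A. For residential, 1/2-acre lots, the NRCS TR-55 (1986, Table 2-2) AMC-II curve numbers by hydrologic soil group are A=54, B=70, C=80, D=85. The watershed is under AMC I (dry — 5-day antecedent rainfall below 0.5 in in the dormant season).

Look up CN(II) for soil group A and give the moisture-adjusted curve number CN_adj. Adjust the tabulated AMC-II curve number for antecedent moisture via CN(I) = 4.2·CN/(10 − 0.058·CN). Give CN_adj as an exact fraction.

CN_adj = 56700/1717 ≈ 33.023

NRCS table: residential, 1/2-acre lots, soil group A → CN(II) = 54
CN(I) from CN(II)=54: (4.2·54)/(10 − 0.058·54) = 56700/1717 ≈ 33.023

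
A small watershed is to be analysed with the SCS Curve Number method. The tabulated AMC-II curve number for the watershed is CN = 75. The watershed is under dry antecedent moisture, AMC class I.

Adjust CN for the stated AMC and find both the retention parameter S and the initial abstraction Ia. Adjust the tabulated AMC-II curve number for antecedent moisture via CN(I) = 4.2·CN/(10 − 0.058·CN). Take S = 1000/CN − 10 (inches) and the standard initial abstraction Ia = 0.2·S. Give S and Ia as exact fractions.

Adjust CN=75 to AMC I: 4.2·75/(10 − 0.058·75) → 315 ÷ (113/20) = 6300/113 ≈ 55.752
Max retention: S = 1000/(6300/113) − 10 = 500/63 in (≈ 7.937 in)
Ia = 0.2·(500/63) = 100/63 in ≈ 1.587 in

S = 500/63 in ≈ 7.937 in; Ia = 100/63 in ≈ 1.587 in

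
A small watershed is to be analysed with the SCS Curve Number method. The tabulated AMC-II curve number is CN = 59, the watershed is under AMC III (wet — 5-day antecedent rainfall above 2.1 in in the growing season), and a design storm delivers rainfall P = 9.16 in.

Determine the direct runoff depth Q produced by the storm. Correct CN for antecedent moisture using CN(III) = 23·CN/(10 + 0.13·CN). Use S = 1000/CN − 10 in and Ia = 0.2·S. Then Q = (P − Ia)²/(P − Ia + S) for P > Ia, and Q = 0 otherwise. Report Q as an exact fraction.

CN(III) from CN(II)=59: (23·59)/(10 + 0.13·59) = 135700/1767 ≈ 76.797
S = 1000/(135700/1767) − 10 = 4100/1357 in ≈ 3.021 in
Ia = 0.2S: 0.2·3.021 = 0.604 in (exactly 820/1357)
Excess rainfall: 9.160 − 0.604 = 8.556 in; P > Ia so Q > 0
Runoff Q = (P−Ia)²/(P−Ia+S) = (8.556)²/(8.556+3.021) = 84246804009/13324145525 ≈ 6.323 in

Q = 84246804009/13324145525 in ≈ 6.323 in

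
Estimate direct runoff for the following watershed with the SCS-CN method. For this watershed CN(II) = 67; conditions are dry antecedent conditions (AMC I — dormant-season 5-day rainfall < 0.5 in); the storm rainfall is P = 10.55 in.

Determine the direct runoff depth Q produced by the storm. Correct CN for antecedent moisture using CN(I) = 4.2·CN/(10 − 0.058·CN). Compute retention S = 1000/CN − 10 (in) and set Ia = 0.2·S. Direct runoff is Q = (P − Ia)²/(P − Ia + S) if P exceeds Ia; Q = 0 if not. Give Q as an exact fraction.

Dry (AMC I): CN(I) = 4.2·67/(10 − 0.058·67) = (1407/5)/(3057/500) = 46900/1019 ≈ 46.026
Max retention: S = 1000/(46900/1019) − 10 = 5500/469 in (≈ 11.727 in)
Ia = 0.2·(5500/469) = 1100/469 in ≈ 2.345 in
Since P=10.550 > Ia=2.345: effective rainfall P−Ia = 76959/9380 in
Runoff Q = (P−Ia)²/(P−Ia+S) = (8.205)²/(8.205+11.727) = 5922687681/1753675420 ≈ 3.377 in

Q = 5922687681/1753675420 in ≈ 3.377 in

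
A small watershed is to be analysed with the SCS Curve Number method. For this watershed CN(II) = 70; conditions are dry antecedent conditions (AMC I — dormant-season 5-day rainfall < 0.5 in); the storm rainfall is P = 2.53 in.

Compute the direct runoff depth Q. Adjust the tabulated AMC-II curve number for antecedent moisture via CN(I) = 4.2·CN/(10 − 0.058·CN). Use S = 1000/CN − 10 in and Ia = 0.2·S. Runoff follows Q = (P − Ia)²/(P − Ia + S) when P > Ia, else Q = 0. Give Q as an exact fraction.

Q = 5745609/256745300 in ≈ 0.022 in

Adjust CN=70 to AMC I: 4.2·70/(10 − 0.058·70) → 294 ÷ (297/50) = 4900/99 ≈ 49.495
Retention S: 1000/CN − 10 with CN=49.495 → S = 500/49 ≈ 10.204 in
Ia = 0.2S: 0.2·10.204 = 2.041 in (exactly 100/49)
Excess rainfall: 2.530 − 2.041 = 0.489 in; P > Ia so Q > 0
Q: (2397/4900)² ÷ (52397/4900) = 5745609/256745300 in (≈ 0.022 in)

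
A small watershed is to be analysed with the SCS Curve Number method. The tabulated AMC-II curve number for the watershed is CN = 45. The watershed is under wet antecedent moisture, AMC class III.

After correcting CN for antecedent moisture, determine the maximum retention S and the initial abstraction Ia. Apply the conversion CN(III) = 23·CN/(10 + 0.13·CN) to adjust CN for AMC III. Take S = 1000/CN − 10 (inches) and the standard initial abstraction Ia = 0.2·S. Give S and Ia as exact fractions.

Adjust CN=45 to AMC III: 23·45/(10 + 0.13·45) → 1035 ÷ (317/20) = 20700/317 ≈ 65.300
Max retention: S = 1000/(20700/317) − 10 = 1100/207 in (≈ 5.314 in)
Ia = 0.2·(1100/207) = 220/207 in ≈ 1.063 in

S = 1100/207 in ≈ 5.314 in; Ia = 220/207 in ≈ 1.063 in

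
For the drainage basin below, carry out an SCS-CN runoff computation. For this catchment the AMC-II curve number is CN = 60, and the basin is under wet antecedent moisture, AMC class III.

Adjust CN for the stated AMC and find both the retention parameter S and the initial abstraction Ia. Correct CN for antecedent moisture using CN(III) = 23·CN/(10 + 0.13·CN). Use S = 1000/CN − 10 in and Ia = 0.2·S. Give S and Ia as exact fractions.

S = 200/69 in ≈ 2.899 in; Ia = 40/69 in ≈ 0.580 in

Adjust CN=60 to AMC III: 23·60/(10 + 0.13·60) → 1380 ÷ (89/5) = 6900/89 ≈ 77.528
S = 1000/(6900/89) − 10 = 200/69 in ≈ 2.899 in
Ia = 0.2S: 0.2·2.899 = 0.580 in (exactly 40/69)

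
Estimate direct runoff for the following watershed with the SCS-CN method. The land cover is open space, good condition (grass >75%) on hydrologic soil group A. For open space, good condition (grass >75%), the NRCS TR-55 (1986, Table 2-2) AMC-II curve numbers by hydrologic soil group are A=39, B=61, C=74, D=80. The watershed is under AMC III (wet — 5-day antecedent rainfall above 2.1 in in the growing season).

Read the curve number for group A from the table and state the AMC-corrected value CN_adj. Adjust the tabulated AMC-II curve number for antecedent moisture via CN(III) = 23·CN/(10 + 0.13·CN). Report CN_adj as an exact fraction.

CN_adj = 89700/1507 ≈ 59.522

NRCS table: open space, good condition (grass >75%), soil group A → CN(II) = 39
CN(III) from CN(II)=39: (23·39)/(10 + 0.13·39) = 89700/1507 ≈ 59.522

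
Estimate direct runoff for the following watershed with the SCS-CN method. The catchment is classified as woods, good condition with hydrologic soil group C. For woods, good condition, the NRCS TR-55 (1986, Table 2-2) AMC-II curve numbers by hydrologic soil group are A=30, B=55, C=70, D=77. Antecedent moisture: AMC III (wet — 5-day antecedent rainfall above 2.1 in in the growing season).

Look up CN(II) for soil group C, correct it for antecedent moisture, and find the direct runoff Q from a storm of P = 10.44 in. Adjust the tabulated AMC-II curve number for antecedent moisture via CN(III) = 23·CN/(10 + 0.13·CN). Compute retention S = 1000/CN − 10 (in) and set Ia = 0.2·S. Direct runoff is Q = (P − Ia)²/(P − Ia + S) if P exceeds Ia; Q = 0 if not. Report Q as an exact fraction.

Q = 547317147/64428175 in ≈ 8.495 in

NRCS table: woods, good condition, soil group C → CN(II) = 70
Adjust CN=70 to AMC III: 23·70/(10 + 0.13·70) → 1610 ÷ (191/10) = 16100/191 ≈ 84.293
Max retention: S = 1000/(16100/191) − 10 = 300/161 in (≈ 1.863 in)
Initial abstraction Ia = S/5 = (300/161)/5 = 60/161 ≈ 0.373 in
Since P=10.440 > Ia=0.373: effective rainfall P−Ia = 40521/4025 in
Q = (40521/4025)²/((40521/4025) + 300/161) = (1641951441/16200625)/(48021/4025) = 547317147/64428175 in ≈ 8.495 in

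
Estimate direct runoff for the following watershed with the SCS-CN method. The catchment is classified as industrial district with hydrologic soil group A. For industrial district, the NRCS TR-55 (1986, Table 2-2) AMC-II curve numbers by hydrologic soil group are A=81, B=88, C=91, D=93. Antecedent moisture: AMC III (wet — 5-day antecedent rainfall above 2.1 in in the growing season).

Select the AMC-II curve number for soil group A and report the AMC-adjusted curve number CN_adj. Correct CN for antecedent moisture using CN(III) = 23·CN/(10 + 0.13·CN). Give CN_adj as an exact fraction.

CN_adj = 186300/2053 ≈ 90.745

NRCS table: industrial district, soil group A → CN(II) = 81
Adjust CN=81 to AMC III: 23·81/(10 + 0.13·81) → 1863 ÷ (2053/100) = 186300/2053 ≈ 90.745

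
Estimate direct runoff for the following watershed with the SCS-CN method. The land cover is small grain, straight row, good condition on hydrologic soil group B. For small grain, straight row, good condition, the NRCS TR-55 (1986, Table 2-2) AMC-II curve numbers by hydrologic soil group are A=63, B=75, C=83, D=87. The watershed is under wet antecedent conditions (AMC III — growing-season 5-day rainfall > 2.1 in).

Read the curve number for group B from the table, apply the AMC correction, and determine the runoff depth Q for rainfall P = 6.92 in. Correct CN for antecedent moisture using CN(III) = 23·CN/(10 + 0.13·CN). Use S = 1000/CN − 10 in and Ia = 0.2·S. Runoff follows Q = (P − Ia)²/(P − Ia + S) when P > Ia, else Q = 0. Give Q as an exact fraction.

NRCS table: small grain, straight row, good condition, soil group B → CN(II) = 75
Adjust CN=75 to AMC III: 23·75/(10 + 0.13·75) → 1725 ÷ (79/4) = 6900/79 ≈ 87.342
Retention S: 1000/CN − 10 with CN=87.342 → S = 100/69 ≈ 1.449 in
Ia = 0.2S: 0.2·1.449 = 0.290 in (exactly 20/69)
Since P=6.920 > Ia=0.290: effective rainfall P−Ia = 11437/1725 in
Q: (11437/1725)² ÷ (13937/1725) = 130804969/24041325 in (≈ 5.441 in)

Q = 130804969/24041325 in ≈ 5.441 in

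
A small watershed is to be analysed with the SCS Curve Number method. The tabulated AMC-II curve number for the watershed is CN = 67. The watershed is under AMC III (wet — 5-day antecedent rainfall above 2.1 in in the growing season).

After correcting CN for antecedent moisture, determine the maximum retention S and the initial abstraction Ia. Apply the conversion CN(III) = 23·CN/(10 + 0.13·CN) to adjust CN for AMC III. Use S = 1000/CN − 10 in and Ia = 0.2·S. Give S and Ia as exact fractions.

CN(III) from CN(II)=67: (23·67)/(10 + 0.13·67) = 154100/1871 ≈ 82.362
Retention S: 1000/CN − 10 with CN=82.362 → S = 3300/1541 ≈ 2.141 in
Ia = 0.2S: 0.2·2.141 = 0.428 in (exactly 660/1541)

S = 3300/1541 in ≈ 2.141 in; Ia = 660/1541 in ≈ 0.428 in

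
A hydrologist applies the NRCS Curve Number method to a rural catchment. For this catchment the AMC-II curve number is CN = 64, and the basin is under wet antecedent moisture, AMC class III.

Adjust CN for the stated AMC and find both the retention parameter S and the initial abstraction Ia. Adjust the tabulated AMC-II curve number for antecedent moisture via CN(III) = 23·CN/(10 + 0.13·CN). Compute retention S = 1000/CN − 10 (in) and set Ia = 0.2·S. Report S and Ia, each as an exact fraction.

S = 225/92 in ≈ 2.446 in; Ia = 45/92 in ≈ 0.489 in

Wet (AMC III): CN(III) = 23·64/(10 + 0.13·64) = 1472/(458/25) = 18400/229 ≈ 80.349
Max retention: S = 1000/(18400/229) − 10 = 225/92 in (≈ 2.446 in)
Ia = 0.2S: 0.2·2.446 = 0.489 in (exactly 45/92)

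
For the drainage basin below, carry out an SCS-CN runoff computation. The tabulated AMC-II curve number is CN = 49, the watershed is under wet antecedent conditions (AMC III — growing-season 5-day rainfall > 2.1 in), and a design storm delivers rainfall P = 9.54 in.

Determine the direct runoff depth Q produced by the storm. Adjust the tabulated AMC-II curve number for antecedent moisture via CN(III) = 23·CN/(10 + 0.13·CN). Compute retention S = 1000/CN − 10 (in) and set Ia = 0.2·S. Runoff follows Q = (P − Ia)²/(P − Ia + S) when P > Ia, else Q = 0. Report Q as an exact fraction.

Wet (AMC III): CN(III) = 23·49/(10 + 0.13·49) = 1127/(1637/100) = 112700/1637 ≈ 68.845
Retention S: 1000/CN − 10 with CN=68.845 → S = 5100/1127 ≈ 4.525 in
Ia = 0.2·(5100/1127) = 1020/1127 in ≈ 0.905 in
Since P=9.540 > Ia=0.905: effective rainfall P−Ia = 486579/56350 in
Q = (486579/56350)²/((486579/56350) + 5100/1127) = (236759123241/3175322500)/(741579/56350) = 78919707747/13929325550 in ≈ 5.666 in

Q = 78919707747/13929325550 in ≈ 5.666 in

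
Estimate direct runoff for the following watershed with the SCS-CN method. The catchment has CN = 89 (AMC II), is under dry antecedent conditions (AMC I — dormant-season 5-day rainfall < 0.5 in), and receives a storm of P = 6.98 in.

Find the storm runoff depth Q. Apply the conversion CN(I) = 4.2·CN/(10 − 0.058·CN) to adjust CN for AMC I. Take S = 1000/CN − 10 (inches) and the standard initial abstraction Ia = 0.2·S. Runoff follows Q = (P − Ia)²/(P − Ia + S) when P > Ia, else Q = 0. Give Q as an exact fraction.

CN(I) from CN(II)=89: (4.2·89)/(10 − 0.058·89) = 186900/2419 ≈ 77.263
Retention S: 1000/CN − 10 with CN=77.263 → S = 5500/1869 ≈ 2.943 in
Initial abstraction Ia = S/5 = (5500/1869)/5 = 1100/1869 ≈ 0.589 in
P − Ia = 6.980 − 0.589 = 597281/93450 ≈ 6.391 in (> 0, runoff occurs)
Runoff Q = (P−Ia)²/(P−Ia+S) = (6.391)²/(6.391+2.943) = 356744592961/81514659450 ≈ 4.376 in

Q = 356744592961/81514659450 in ≈ 4.376 in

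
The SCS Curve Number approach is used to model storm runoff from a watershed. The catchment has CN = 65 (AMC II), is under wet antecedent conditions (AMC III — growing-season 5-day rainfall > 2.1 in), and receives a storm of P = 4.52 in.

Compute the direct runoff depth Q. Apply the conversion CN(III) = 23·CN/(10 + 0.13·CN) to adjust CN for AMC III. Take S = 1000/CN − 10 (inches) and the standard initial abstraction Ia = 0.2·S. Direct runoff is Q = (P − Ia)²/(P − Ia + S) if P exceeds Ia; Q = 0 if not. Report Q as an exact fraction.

Wet (AMC III): CN(III) = 23·65/(10 + 0.13·65) = 1495/(369/20) = 29900/369 ≈ 81.030
Retention S: 1000/CN − 10 with CN=81.030 → S = 700/299 ≈ 2.341 in
Initial abstraction Ia = S/5 = (700/299)/5 = 140/299 ≈ 0.468 in
Since P=4.520 > Ia=0.468: effective rainfall P−Ia = 30287/7475 in
Q: (30287/7475)² ÷ (47787/7475) = 917302369/357207825 in (≈ 2.568 in)

Q = 917302369/357207825 in ≈ 2.568 in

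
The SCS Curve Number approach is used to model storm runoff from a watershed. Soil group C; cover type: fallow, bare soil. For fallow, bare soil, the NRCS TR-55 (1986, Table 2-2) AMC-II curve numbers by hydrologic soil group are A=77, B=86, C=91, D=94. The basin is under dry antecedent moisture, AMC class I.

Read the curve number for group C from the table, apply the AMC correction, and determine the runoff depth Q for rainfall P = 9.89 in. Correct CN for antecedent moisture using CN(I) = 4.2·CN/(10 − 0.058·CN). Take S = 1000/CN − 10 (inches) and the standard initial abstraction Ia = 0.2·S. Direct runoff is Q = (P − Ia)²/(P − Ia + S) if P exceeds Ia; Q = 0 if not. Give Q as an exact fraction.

Q = 359991600049/47774554100 in ≈ 7.535 in

NRCS table: fallow, bare soil, soil group C → CN(II) = 91
Adjust CN=91 to AMC I: 4.2·91/(10 − 0.058·91) → (1911/5) ÷ (2361/500) = 63700/787 ≈ 80.940
Max retention: S = 1000/(63700/787) − 10 = 1500/637 in (≈ 2.355 in)
Ia = 0.2S: 0.2·2.355 = 0.471 in (exactly 300/637)
Since P=9.890 > Ia=0.471: effective rainfall P−Ia = 599993/63700 in
Runoff Q = (P−Ia)²/(P−Ia+S) = (9.419)²/(9.419+2.355) = 359991600049/47774554100 ≈ 7.535 in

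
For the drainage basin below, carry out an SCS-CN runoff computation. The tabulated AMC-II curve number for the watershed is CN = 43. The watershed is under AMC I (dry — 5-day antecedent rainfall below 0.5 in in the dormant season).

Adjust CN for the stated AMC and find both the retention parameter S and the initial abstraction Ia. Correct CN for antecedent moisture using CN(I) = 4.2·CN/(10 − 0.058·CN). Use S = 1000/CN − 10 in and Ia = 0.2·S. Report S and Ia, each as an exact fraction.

S = 9500/301 in ≈ 31.561 in; Ia = 1900/301 in ≈ 6.312 in

Dry (AMC I): CN(I) = 4.2·43/(10 − 0.058·43) = (903/5)/(3753/500) = 30100/1251 ≈ 24.061
Retention S: 1000/CN − 10 with CN=24.061 → S = 9500/301 ≈ 31.561 in
Ia = 0.2·(9500/301) = 1900/301 in ≈ 6.312 in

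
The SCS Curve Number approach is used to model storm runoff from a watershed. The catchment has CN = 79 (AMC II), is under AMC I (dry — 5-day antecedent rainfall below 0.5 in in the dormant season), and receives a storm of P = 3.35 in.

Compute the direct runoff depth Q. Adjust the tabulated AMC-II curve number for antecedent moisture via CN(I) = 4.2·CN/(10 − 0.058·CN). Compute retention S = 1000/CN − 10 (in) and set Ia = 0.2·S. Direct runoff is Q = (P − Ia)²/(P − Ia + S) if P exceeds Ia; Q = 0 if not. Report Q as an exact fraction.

CN(I) from CN(II)=79: (4.2·79)/(10 − 0.058·79) = 7900/129 ≈ 61.240
Retention S: 1000/CN − 10 with CN=61.240 → S = 500/79 ≈ 6.329 in
Ia = 0.2S: 0.2·6.329 = 1.266 in (exactly 100/79)
P − Ia = 3.350 − 1.266 = 3293/1580 ≈ 2.084 in (> 0, runoff occurs)
Q = (3293/1580)²/((3293/1580) + 500/79) = (10843849/2496400)/(13293/1580) = 10843849/21002940 in ≈ 0.516 in

Q = 10843849/21002940 in ≈ 0.516 in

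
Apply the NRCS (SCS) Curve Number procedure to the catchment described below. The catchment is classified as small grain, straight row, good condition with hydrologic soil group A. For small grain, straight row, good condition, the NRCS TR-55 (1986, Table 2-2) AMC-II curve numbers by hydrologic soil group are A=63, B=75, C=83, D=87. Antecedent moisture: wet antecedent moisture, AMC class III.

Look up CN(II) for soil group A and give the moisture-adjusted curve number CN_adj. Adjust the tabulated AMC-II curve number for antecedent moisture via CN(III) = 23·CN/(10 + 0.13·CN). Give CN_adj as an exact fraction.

NRCS table: small grain, straight row, good condition, soil group A → CN(II) = 63
Wet (AMC III): CN(III) = 23·63/(10 + 0.13·63) = 1449/(1819/100) = 144900/1819 ≈ 79.659

CN_adj = 144900/1819 ≈ 79.659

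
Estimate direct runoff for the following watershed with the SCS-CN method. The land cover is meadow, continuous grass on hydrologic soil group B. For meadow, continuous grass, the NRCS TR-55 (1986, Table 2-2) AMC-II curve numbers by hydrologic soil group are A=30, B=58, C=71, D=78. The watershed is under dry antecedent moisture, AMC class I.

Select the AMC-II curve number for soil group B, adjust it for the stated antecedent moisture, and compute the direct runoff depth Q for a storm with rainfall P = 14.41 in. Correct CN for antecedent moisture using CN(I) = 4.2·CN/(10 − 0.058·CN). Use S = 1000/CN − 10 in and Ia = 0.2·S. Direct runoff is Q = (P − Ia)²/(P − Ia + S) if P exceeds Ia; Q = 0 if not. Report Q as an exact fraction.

Q = 1010540521/237188100 in ≈ 4.261 in

NRCS table: meadow, continuous grass, soil group B → CN(II) = 58
CN(I) from CN(II)=58: (4.2·58)/(10 − 0.058·58) = 2900/79 ≈ 36.709
Retention S: 1000/CN − 10 with CN=36.709 → S = 500/29 ≈ 17.241 in
Ia = 0.2·(500/29) = 100/29 in ≈ 3.448 in
Since P=14.410 > Ia=3.448: effective rainfall P−Ia = 31789/2900 in
Q = (31789/2900)²/((31789/2900) + 500/29) = (1010540521/8410000)/(81789/2900) = 1010540521/237188100 in ≈ 4.261 in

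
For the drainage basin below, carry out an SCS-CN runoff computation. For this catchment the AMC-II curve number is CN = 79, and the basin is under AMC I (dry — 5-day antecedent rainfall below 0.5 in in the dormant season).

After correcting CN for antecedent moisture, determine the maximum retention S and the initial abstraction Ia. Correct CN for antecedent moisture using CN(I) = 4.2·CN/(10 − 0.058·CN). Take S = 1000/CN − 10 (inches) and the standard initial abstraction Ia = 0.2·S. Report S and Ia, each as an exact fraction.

S = 500/79 in ≈ 6.329 in; Ia = 100/79 in ≈ 1.266 in

Adjust CN=79 to AMC I: 4.2·79/(10 − 0.058·79) → (1659/5) ÷ (2709/500) = 7900/129 ≈ 61.240
Retention S: 1000/CN − 10 with CN=61.240 → S = 500/79 ≈ 6.329 in
Initial abstraction Ia = S/5 = (500/79)/5 = 100/79 ≈ 1.266 in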